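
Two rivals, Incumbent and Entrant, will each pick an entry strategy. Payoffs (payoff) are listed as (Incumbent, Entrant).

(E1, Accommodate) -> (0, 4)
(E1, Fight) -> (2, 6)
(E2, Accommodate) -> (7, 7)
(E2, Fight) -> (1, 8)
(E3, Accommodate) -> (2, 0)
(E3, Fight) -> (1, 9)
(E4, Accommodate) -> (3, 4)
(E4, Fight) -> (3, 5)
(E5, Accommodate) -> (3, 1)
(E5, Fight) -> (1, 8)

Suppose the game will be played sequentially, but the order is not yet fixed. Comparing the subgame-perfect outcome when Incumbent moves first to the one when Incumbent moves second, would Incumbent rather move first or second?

If Incumbent leads: Entrant's best replies are E1→Fight, E2→Fight, E3→Fight, E4→Fight, E5→Fight; Incumbent's induced payoffs 2, 1, 1, 3, 1; outcome (E4, Fight), payoffs (3, 5).
If Entrant leads: Incumbent's best replies are Accommodate→E2, Fight→E4; Entrant's induced payoffs 7, 5; outcome (E2, Accommodate), payoffs (7, 7).
Incumbent gets 3 moving first and 7 moving second, so Incumbent prefers to move second.

second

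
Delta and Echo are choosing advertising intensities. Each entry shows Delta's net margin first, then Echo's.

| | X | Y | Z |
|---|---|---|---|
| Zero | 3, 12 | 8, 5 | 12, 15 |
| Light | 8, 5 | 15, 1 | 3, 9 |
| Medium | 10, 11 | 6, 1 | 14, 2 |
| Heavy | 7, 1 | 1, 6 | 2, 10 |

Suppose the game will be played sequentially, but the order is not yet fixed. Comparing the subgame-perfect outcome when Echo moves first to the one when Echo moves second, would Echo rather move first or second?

If Delta leads: Echo's best replies are Zero→Z, Light→Z, Medium→X, Heavy→Z; Delta's induced payoffs 12, 3, 10, 2; outcome (Zero, Z), payoffs (12, 15).
If Echo leads: Delta's best replies are X→Medium, Y→Light, Z→Medium; Echo's induced payoffs 11, 1, 2; outcome (Medium, X), payoffs (10, 11).
Echo gets 11 moving first and 15 moving second, so Echo prefers to move second.

second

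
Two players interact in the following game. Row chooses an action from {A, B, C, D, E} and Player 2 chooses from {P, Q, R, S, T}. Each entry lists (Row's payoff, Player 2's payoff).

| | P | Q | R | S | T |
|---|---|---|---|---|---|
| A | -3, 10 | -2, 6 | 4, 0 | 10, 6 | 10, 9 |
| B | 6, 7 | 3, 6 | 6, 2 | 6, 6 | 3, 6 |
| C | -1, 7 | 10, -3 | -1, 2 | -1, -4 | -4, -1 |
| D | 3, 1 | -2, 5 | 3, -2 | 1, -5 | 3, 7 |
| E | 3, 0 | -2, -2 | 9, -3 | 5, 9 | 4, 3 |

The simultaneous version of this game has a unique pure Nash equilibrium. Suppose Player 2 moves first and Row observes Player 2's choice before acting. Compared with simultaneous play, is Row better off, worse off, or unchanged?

better off

Row best-responds to each possible Player 2 move:
- P → Row plays B (best of -3, 6, -1, 3, 3); Player 2 gets 7.
- Q → Row plays C (best of -2, 3, 10, -2, -2); Player 2 gets -3.
- R → Row plays E (best of 4, 6, -1, 3, 9); Player 2 gets -3.
- S → Row plays A (best of 10, 6, -1, 1, 5); Player 2 gets 6.
- T → Row plays A (best of 10, 3, -4, 3, 4); Player 2 gets 9.
Among 7, -3, -3, 6, 9, the best is 9 at T. Subgame-perfect outcome: (A, T) with payoffs (10, 9).
Under simultaneous play:
Row's best replies: P→B; Q→C; R→E; S→A; T→A.
Player 2's best replies: A→P; B→P; C→P; D→T; E→S.
The unique mutual best reply is (B, P), giving (6, 7).
Row earns 10 sequentially versus 6 at the Nash outcome: better off.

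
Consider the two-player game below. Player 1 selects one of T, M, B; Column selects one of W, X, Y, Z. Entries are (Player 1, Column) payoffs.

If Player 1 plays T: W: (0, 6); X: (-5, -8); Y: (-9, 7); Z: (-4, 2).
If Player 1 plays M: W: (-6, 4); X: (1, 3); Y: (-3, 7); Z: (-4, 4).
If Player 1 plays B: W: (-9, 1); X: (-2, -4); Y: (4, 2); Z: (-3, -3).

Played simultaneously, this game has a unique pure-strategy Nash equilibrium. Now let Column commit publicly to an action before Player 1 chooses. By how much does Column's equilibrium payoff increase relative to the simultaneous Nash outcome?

Player 1 best-responds to each possible Column move:
- W → Player 1 plays T (best of 0, -6, -9); Column gets 6.
- X → Player 1 plays M (best of -5, 1, -2); Column gets 3.
- Y → Player 1 plays B (best of -9, -3, 4); Column gets 2.
- Z → Player 1 plays B (best of -4, -4, -3); Column gets -3.
Among 6, 3, 2, -3, the best is 6 at W. Subgame-perfect outcome: (T, W) with payoffs (0, 6).
For the simultaneous game, intersect best replies.
Player 1's best replies: W→T; X→M; Y→B; Z→B.
Column's best replies: T→Y; M→Y; B→Y.
The unique mutual best reply is (B, Y), giving (4, 2).
Column's commitment gain: 6 − 2 = 4.

4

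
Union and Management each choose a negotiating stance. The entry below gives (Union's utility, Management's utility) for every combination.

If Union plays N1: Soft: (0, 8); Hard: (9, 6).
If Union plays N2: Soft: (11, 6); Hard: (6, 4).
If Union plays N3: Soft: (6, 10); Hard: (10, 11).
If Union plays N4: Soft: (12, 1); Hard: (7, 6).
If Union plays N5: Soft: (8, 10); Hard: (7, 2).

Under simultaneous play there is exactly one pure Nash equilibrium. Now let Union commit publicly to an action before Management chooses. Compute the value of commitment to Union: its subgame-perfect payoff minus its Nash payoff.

1

Management best-responds to each possible Union move:
- N1: BR = Soft, leader payoff 0.
- N2: BR = Soft, leader payoff 11.
- N3: BR = Hard, leader payoff 10.
- N4: BR = Hard, leader payoff 7.
- N5: BR = Soft, leader payoff 8.
Maximizing over 0, 11, 10, 7, 8, Union chooses N2. Subgame-perfect outcome: (N2, Soft) with payoffs (11, 6).
Under simultaneous play:
Union's best replies: Soft→N4; Hard→N3.
Management's best replies: N1→Soft; N2→Soft; N3→Hard; N4→Hard; N5→Soft.
Only (N3, Hard) has each player best-responding; Nash payoffs (10, 11).
Union's commitment gain: 11 − 10 = 1.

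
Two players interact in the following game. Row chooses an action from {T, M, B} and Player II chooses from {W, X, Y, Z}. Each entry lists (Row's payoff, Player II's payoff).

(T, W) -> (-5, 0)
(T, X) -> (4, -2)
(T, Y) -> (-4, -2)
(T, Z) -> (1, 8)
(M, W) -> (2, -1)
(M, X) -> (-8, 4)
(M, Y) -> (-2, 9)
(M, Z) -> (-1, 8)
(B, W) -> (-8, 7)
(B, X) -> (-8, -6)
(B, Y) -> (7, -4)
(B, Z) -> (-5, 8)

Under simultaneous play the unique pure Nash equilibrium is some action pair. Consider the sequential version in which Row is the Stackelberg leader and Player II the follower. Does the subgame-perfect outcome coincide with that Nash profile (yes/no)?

Player II best-responds to each possible Row move:
- T → Player II plays Z (best of 0, -2, -2, 8); Row gets 1.
- M → Player II plays Y (best of -1, 4, 9, 8); Row gets -2.
- B → Player II plays Z (best of 7, -6, -4, 8); Row gets -5.
Row's induced payoffs are 1, -2, -5, so Row commits to T. Subgame-perfect outcome: (T, Z) with payoffs (1, 8).
Under simultaneous play:
Row's best replies: W→M; X→T; Y→B; Z→T.
Player II's best replies: T→Z; M→Y; B→Z.
The unique mutual best reply is (T, Z), giving (1, 8).
Sequential outcome (T, Z) coincides with the Nash profile (T, Z).

yes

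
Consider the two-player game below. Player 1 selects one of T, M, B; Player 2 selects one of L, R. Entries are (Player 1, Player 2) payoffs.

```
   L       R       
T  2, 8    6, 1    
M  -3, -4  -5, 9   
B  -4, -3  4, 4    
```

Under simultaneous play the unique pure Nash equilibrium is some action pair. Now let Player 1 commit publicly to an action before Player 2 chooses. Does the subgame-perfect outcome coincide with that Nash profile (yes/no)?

no

Solve by backward induction (Player 1 leads).
- T: Player 2 compares 8, 1 and picks L; Player 1 would get 2.
- M: Player 2 compares -4, 9 and picks R; Player 1 would get -5.
- B: Player 2 compares -3, 4 and picks R; Player 1 would get 4.
Among 2, -5, 4, the best is 4 at B. Subgame-perfect outcome: (B, R) with payoffs (4, 4).
Now find the simultaneous Nash equilibrium.
Player 1's best replies: L→T; R→T.
Player 2's best replies: T→L; M→R; B→R.
Only (T, L) has each player best-responding; Nash payoffs (2, 8).
Sequential outcome (B, R) differs from the Nash profile (T, L).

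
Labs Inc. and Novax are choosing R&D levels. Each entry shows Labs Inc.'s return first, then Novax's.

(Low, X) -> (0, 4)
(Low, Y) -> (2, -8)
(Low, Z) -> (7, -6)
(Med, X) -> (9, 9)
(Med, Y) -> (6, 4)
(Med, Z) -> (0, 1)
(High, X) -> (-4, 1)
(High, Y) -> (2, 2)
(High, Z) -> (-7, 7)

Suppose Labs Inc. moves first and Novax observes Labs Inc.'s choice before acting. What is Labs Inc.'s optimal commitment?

Solve by backward induction (Labs Inc. leads).
- Low: BR = X, leader payoff 0.
- Med: BR = X, leader payoff 9.
- High: BR = Z, leader payoff -7.
Labs Inc.'s induced payoffs are 0, 9, -7, so Labs Inc. commits to Med. Subgame-perfect outcome: (Med, X) with payoffs (9, 9).

Med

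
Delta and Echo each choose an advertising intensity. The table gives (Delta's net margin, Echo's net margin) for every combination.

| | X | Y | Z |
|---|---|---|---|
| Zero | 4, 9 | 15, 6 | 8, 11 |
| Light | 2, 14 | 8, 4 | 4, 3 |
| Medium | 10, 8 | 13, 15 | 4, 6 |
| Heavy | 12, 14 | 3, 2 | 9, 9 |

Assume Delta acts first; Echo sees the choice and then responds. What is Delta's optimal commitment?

Echo best-responds to each possible Delta move:
- Zero: Echo compares 9, 6, 11 and picks Z; Delta would get 8.
- Light: Echo compares 14, 4, 3 and picks X; Delta would get 2.
- Medium: Echo compares 8, 15, 6 and picks Y; Delta would get 13.
- Heavy: Echo compares 14, 2, 9 and picks X; Delta would get 12.
Among 8, 2, 13, 12, the best is 13 at Medium. Subgame-perfect outcome: (Medium, Y) with payoffs (13, 15).

Medium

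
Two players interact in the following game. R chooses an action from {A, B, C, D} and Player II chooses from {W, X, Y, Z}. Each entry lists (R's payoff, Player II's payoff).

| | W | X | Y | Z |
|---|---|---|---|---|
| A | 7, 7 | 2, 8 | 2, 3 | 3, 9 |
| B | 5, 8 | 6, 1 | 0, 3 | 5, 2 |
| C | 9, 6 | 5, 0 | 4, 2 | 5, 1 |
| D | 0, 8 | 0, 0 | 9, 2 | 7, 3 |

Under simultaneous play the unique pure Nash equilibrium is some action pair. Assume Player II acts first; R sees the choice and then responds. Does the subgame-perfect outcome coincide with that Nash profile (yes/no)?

R best-responds to each possible Player II move:
- W: BR = C, leader payoff 6.
- X: BR = B, leader payoff 1.
- Y: BR = D, leader payoff 2.
- Z: BR = D, leader payoff 3.
Maximizing over 6, 1, 2, 3, Player II chooses W. Subgame-perfect outcome: (C, W) with payoffs (9, 6).
Now find the simultaneous Nash equilibrium.
R's best replies: W→C; X→B; Y→D; Z→D.
Player II's best replies: A→Z; B→W; C→W; D→W.
The unique mutual best reply is (C, W), giving (9, 6).
Sequential outcome (C, W) coincides with the Nash profile (C, W).

yes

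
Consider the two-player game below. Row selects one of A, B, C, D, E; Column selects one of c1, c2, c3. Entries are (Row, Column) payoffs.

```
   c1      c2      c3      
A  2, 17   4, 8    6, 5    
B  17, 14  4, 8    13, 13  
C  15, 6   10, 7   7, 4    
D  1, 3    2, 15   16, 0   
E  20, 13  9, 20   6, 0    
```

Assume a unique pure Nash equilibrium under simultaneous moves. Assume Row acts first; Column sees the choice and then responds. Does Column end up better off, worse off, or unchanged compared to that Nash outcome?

Backward induction with Row moving first.
- A: Column compares 17, 8, 5 and picks c1; Row would get 2.
- B: Column compares 14, 8, 13 and picks c1; Row would get 17.
- C: Column compares 6, 7, 4 and picks c2; Row would get 10.
- D: Column compares 3, 15, 0 and picks c2; Row would get 2.
- E: Column compares 13, 20, 0 and picks c2; Row would get 9.
Among 2, 17, 10, 2, 9, the best is 17 at B. Subgame-perfect outcome: (B, c1) with payoffs (17, 14).
Under simultaneous play:
Row's best replies: c1→E; c2→C; c3→D.
Column's best replies: A→c1; B→c1; C→c2; D→c2; E→c2.
The unique mutual best reply is (C, c2), giving (10, 7).
Column earns 14 sequentially versus 7 at the Nash outcome: better off.

better off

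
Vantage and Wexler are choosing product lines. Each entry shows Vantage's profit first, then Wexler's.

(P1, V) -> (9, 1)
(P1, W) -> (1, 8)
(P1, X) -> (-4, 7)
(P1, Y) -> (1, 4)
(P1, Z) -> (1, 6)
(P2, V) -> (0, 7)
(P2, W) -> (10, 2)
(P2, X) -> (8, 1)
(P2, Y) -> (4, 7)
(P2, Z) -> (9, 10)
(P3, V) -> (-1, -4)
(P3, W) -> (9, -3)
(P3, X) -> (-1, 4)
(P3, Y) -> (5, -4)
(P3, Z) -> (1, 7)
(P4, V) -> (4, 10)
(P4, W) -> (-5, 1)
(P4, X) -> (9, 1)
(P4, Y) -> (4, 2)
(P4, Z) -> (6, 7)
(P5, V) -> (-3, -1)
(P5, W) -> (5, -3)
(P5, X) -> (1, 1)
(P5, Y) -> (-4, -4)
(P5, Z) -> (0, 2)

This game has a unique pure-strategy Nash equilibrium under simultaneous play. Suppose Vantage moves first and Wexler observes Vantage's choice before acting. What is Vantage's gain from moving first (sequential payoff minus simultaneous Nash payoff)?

0

Backward induction with Vantage moving first.
- P1 → Wexler plays W (best of 1, 8, 7, 4, 6); Vantage gets 1.
- P2 → Wexler plays Z (best of 7, 2, 1, 7, 10); Vantage gets 9.
- P3 → Wexler plays Z (best of -4, -3, 4, -4, 7); Vantage gets 1.
- P4 → Wexler plays V (best of 10, 1, 1, 2, 7); Vantage gets 4.
- P5 → Wexler plays Z (best of -1, -3, 1, -4, 2); Vantage gets 0.
Maximizing over 1, 9, 1, 4, 0, Vantage chooses P2. Subgame-perfect outcome: (P2, Z) with payoffs (9, 10).
Under simultaneous play:
Vantage's best replies: V→P1; W→P2; X→P4; Y→P3; Z→P2.
Wexler's best replies: P1→W; P2→Z; P3→Z; P4→V; P5→Z.
The unique mutual best reply is (P2, Z), giving (9, 10).
Vantage's commitment gain: 9 − 9 = 0.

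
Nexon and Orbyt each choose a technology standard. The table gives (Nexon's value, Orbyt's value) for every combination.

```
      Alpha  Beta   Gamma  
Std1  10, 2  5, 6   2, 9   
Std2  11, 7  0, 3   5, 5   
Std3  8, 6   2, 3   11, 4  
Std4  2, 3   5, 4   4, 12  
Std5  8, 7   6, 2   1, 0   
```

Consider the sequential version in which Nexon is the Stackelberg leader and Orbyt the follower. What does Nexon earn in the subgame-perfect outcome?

11

Work backward from Orbyt's decision.
- Std1: BR = Gamma, leader payoff 2.
- Std2: BR = Alpha, leader payoff 11.
- Std3: BR = Alpha, leader payoff 8.
- Std4: BR = Gamma, leader payoff 4.
- Std5: BR = Alpha, leader payoff 8.
Maximizing over 2, 11, 8, 4, 8, Nexon chooses Std2. Subgame-perfect outcome: (Std2, Alpha) with payoffs (11, 7).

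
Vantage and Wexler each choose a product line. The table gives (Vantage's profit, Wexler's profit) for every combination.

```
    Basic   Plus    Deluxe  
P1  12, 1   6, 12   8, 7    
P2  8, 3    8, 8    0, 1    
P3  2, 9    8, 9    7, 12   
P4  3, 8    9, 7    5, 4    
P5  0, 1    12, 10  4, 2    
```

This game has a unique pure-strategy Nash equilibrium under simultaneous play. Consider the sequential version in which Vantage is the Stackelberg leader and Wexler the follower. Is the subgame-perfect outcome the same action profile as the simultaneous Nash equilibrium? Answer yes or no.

Wexler best-responds to each possible Vantage move:
- P1: Wexler compares 1, 12, 7 and picks Plus; Vantage would get 6.
- P2: Wexler compares 3, 8, 1 and picks Plus; Vantage would get 8.
- P3: Wexler compares 9, 9, 12 and picks Deluxe; Vantage would get 7.
- P4: Wexler compares 8, 7, 4 and picks Basic; Vantage would get 3.
- P5: Wexler compares 1, 10, 2 and picks Plus; Vantage would get 12.
Maximizing over 6, 8, 7, 3, 12, Vantage chooses P5. Subgame-perfect outcome: (P5, Plus) with payoffs (12, 10).
For the simultaneous game, intersect best replies.
Vantage's best replies: Basic→P1; Plus→P5; Deluxe→P1.
Wexler's best replies: P1→Plus; P2→Plus; P3→Deluxe; P4→Basic; P5→Plus.
Only (P5, Plus) has each player best-responding; Nash payoffs (12, 10).
Sequential outcome (P5, Plus) coincides with the Nash profile (P5, Plus).

yes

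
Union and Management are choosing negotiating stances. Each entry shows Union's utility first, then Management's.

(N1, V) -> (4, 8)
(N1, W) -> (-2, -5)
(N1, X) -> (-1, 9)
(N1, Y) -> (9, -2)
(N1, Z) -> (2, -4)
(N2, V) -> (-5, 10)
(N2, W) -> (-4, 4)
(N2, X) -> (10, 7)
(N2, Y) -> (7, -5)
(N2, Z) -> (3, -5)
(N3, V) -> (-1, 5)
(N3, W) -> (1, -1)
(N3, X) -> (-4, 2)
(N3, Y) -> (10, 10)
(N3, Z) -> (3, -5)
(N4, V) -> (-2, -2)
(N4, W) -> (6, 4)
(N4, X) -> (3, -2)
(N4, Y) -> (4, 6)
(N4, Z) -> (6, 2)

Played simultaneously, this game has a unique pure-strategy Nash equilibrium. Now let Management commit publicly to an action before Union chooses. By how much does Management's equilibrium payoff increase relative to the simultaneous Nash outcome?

Backward induction with Management moving first.
- V: BR = N1, leader payoff 8.
- W: BR = N4, leader payoff 4.
- X: BR = N2, leader payoff 7.
- Y: BR = N3, leader payoff 10.
- Z: BR = N4, leader payoff 2.
Among 8, 4, 7, 10, 2, the best is 10 at Y. Subgame-perfect outcome: (N3, Y) with payoffs (10, 10).
Under simultaneous play:
Union's best replies: V→N1; W→N4; X→N2; Y→N3; Z→N4.
Management's best replies: N1→X; N2→V; N3→Y; N4→Y.
The unique mutual best reply is (N3, Y), giving (10, 10).
Management's commitment gain: 10 − 10 = 0.

0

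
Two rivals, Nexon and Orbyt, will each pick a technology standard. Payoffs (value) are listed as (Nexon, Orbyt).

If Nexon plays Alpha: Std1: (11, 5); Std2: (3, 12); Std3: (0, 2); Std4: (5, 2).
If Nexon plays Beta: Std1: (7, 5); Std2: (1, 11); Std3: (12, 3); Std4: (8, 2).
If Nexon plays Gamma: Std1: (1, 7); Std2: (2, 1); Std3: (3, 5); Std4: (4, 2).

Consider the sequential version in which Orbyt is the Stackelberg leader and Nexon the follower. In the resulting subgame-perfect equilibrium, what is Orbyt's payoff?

12

Nexon best-responds to each possible Orbyt move:
- Std1: Nexon compares 11, 7, 1 and picks Alpha; Orbyt would get 5.
- Std2: Nexon compares 3, 1, 2 and picks Alpha; Orbyt would get 12.
- Std3: Nexon compares 0, 12, 3 and picks Beta; Orbyt would get 3.
- Std4: Nexon compares 5, 8, 4 and picks Beta; Orbyt would get 2.
Maximizing over 5, 12, 3, 2, Orbyt chooses Std2. Subgame-perfect outcome: (Alpha, Std2) with payoffs (3, 12).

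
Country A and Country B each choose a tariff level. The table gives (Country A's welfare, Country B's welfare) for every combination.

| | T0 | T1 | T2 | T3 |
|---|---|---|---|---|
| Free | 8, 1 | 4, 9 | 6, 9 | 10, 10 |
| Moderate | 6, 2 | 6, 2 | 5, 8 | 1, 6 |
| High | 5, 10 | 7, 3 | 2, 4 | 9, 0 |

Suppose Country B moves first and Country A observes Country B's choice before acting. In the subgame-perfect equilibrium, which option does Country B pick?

T3

Solve by backward induction (Country B leads).
- T0: BR = Free, leader payoff 1.
- T1: BR = High, leader payoff 3.
- T2: BR = Free, leader payoff 9.
- T3: BR = Free, leader payoff 10.
Country B's induced payoffs are 1, 3, 9, 10, so Country B commits to T3. Subgame-perfect outcome: (Free, T3) with payoffs (10, 10).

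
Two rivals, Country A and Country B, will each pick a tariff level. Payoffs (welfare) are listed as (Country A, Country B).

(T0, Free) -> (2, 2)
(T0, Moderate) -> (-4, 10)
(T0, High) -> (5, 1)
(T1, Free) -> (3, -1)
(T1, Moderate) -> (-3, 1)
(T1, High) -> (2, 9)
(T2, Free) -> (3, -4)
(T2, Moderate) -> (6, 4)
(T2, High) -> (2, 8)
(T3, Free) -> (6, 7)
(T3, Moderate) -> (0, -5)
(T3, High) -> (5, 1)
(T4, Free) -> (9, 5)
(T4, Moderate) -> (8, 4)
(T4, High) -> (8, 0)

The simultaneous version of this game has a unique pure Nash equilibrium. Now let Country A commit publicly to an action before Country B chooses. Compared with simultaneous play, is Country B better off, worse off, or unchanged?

Backward induction with Country A moving first.
- T0: Country B compares 2, 10, 1 and picks Moderate; Country A would get -4.
- T1: Country B compares -1, 1, 9 and picks High; Country A would get 2.
- T2: Country B compares -4, 4, 8 and picks High; Country A would get 2.
- T3: Country B compares 7, -5, 1 and picks Free; Country A would get 6.
- T4: Country B compares 5, 4, 0 and picks Free; Country A would get 9.
Country A's induced payoffs are -4, 2, 2, 6, 9, so Country A commits to T4. Subgame-perfect outcome: (T4, Free) with payoffs (9, 5).
Now find the simultaneous Nash equilibrium.
Country A's best replies: Free→T4; Moderate→T4; High→T4.
Country B's best replies: T0→Moderate; T1→High; T2→High; T3→Free; T4→Free.
Only (T4, Free) has each player best-responding; Nash payoffs (9, 5).
Country B earns 5 sequentially versus 5 at the Nash outcome: unchanged.

unchanged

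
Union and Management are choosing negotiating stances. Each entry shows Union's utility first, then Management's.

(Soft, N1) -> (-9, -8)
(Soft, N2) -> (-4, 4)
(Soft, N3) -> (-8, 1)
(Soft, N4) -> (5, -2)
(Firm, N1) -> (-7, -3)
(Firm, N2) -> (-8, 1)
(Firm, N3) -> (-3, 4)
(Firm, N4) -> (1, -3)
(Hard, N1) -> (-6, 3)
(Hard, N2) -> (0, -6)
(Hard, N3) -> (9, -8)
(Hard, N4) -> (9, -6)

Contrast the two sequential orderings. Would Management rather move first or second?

second

If Union leads: Management's best replies are Soft→N2, Firm→N3, Hard→N1; Union's induced payoffs -4, -3, -6; outcome (Firm, N3), payoffs (-3, 4).
If Management leads: Union's best replies are N1→Hard, N2→Hard, N3→Hard, N4→Hard; Management's induced payoffs 3, -6, -8, -6; outcome (Hard, N1), payoffs (-6, 3).
Management gets 3 moving first and 4 moving second, so Management prefers to move second.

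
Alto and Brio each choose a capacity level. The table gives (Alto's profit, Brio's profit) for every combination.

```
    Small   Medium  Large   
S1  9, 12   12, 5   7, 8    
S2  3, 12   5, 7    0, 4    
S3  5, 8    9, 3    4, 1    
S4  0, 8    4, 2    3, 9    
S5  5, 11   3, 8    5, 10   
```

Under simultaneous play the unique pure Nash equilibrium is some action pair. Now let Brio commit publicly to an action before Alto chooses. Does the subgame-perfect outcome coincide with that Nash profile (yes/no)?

yes

Work backward from Alto's decision.
- Small: BR = S1, leader payoff 12.
- Medium: BR = S1, leader payoff 5.
- Large: BR = S1, leader payoff 8.
Brio's induced payoffs are 12, 5, 8, so Brio commits to Small. Subgame-perfect outcome: (S1, Small) with payoffs (9, 12).
Now find the simultaneous Nash equilibrium.
Alto's best replies: Small→S1; Medium→S1; Large→S1.
Brio's best replies: S1→Small; S2→Small; S3→Small; S4→Large; S5→Small.
The unique mutual best reply is (S1, Small), giving (9, 12).
Sequential outcome (S1, Small) coincides with the Nash profile (S1, Small).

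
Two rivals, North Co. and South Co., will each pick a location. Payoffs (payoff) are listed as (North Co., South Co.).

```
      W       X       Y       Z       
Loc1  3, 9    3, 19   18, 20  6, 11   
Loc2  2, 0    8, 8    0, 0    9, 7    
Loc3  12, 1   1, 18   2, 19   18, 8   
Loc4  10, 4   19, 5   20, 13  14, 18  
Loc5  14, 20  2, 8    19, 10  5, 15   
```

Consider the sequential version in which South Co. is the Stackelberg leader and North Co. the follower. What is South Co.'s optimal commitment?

Solve by backward induction (South Co. leads).
- W: North Co. compares 3, 2, 12, 10, 14 and picks Loc5; South Co. would get 20.
- X: North Co. compares 3, 8, 1, 19, 2 and picks Loc4; South Co. would get 5.
- Y: North Co. compares 18, 0, 2, 20, 19 and picks Loc4; South Co. would get 13.
- Z: North Co. compares 6, 9, 18, 14, 5 and picks Loc3; South Co. would get 8.
South Co.'s induced payoffs are 20, 5, 13, 8, so South Co. commits to W. Subgame-perfect outcome: (Loc5, W) with payoffs (14, 20).

W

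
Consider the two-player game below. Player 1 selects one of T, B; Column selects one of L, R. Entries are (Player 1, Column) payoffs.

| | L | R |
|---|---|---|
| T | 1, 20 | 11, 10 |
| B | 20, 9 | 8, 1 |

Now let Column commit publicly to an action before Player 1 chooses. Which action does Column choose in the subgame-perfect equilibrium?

R

Solve by backward induction (Column leads).
- L: Player 1 compares 1, 20 and picks B; Column would get 9.
- R: Player 1 compares 11, 8 and picks T; Column would get 10.
Maximizing over 9, 10, Column chooses R. Subgame-perfect outcome: (T, R) with payoffs (11, 10).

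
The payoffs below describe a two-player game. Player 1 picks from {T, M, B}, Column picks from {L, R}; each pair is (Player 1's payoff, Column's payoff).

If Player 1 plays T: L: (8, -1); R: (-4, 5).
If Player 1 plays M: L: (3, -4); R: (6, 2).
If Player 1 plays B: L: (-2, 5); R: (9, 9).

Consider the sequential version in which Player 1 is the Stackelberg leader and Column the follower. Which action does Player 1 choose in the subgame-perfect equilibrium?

Work backward from Column's decision.
- T → Column plays R (best of -1, 5); Player 1 gets -4.
- M → Column plays R (best of -4, 2); Player 1 gets 6.
- B → Column plays R (best of 5, 9); Player 1 gets 9.
Maximizing over -4, 6, 9, Player 1 chooses B. Subgame-perfect outcome: (B, R) with payoffs (9, 9).

B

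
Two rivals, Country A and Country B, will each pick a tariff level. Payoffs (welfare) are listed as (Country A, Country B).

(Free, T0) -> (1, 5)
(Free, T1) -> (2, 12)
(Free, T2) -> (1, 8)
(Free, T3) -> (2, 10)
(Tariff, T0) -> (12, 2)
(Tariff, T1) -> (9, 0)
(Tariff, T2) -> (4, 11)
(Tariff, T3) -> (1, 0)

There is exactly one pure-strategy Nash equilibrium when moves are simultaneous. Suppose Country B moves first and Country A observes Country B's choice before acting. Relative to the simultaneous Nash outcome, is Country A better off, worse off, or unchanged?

unchanged

Work backward from Country A's decision.
- T0: BR = Tariff, leader payoff 2.
- T1: BR = Tariff, leader payoff 0.
- T2: BR = Tariff, leader payoff 11.
- T3: BR = Free, leader payoff 10.
Among 2, 0, 11, 10, the best is 11 at T2. Subgame-perfect outcome: (Tariff, T2) with payoffs (4, 11).
For the simultaneous game, intersect best replies.
Country A's best replies: T0→Tariff; T1→Tariff; T2→Tariff; T3→Free.
Country B's best replies: Free→T1; Tariff→T2.
The unique mutual best reply is (Tariff, T2), giving (4, 11).
Country A earns 4 sequentially versus 4 at the Nash outcome: unchanged.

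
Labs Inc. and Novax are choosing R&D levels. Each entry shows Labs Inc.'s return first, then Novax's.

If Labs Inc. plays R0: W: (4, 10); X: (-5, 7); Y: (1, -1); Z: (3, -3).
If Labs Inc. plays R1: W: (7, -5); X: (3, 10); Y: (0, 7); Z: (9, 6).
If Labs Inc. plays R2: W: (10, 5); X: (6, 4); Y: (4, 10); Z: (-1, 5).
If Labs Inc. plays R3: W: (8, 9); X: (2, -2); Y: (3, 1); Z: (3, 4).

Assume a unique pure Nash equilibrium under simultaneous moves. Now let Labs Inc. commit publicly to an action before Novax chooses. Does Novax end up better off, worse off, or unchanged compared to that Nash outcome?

Solve by backward induction (Labs Inc. leads).
- R0: Novax compares 10, 7, -1, -3 and picks W; Labs Inc. would get 4.
- R1: Novax compares -5, 10, 7, 6 and picks X; Labs Inc. would get 3.
- R2: Novax compares 5, 4, 10, 5 and picks Y; Labs Inc. would get 4.
- R3: Novax compares 9, -2, 1, 4 and picks W; Labs Inc. would get 8.
Maximizing over 4, 3, 4, 8, Labs Inc. chooses R3. Subgame-perfect outcome: (R3, W) with payoffs (8, 9).
Under simultaneous play:
Labs Inc.'s best replies: W→R2; X→R2; Y→R2; Z→R1.
Novax's best replies: R0→W; R1→X; R2→Y; R3→W.
Only (R2, Y) has each player best-responding; Nash payoffs (4, 10).
Novax earns 9 sequentially versus 10 at the Nash outcome: worse off.

worse off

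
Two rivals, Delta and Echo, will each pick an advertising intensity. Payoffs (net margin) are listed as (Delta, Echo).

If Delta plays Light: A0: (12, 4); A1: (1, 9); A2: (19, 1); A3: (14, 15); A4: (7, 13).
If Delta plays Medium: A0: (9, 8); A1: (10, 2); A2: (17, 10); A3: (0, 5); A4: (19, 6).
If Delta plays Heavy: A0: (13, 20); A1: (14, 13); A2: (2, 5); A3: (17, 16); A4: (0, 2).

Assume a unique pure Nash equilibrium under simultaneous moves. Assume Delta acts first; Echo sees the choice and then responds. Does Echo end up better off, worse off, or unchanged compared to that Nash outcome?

Echo best-responds to each possible Delta move:
- Light: BR = A3, leader payoff 14.
- Medium: BR = A2, leader payoff 17.
- Heavy: BR = A0, leader payoff 13.
Maximizing over 14, 17, 13, Delta chooses Medium. Subgame-perfect outcome: (Medium, A2) with payoffs (17, 10).
Under simultaneous play:
Delta's best replies: A0→Heavy; A1→Heavy; A2→Light; A3→Heavy; A4→Medium.
Echo's best replies: Light→A3; Medium→A2; Heavy→A0.
Only (Heavy, A0) has each player best-responding; Nash payoffs (13, 20).
Echo earns 10 sequentially versus 20 at the Nash outcome: worse off.

worse off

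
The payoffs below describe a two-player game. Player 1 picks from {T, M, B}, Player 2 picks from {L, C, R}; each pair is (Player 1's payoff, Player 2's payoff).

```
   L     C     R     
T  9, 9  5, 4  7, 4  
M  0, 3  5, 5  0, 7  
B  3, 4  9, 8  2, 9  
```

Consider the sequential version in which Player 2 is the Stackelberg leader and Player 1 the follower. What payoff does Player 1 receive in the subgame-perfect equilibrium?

9

Work backward from Player 1's decision.
- L: Player 1 compares 9, 0, 3 and picks T; Player 2 would get 9.
- C: Player 1 compares 5, 5, 9 and picks B; Player 2 would get 8.
- R: Player 1 compares 7, 0, 2 and picks T; Player 2 would get 4.
Player 2's induced payoffs are 9, 8, 4, so Player 2 commits to L. Subgame-perfect outcome: (T, L) with payoffs (9, 9).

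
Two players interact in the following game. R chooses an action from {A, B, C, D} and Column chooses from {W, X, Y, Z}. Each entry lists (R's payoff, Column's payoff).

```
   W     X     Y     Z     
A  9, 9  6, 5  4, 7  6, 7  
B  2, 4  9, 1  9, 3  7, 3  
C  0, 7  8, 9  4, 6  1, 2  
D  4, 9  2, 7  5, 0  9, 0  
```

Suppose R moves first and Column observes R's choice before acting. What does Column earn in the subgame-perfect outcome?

Solve by backward induction (R leads).
- A: Column compares 9, 5, 7, 7 and picks W; R would get 9.
- B: Column compares 4, 1, 3, 3 and picks W; R would get 2.
- C: Column compares 7, 9, 6, 2 and picks X; R would get 8.
- D: Column compares 9, 7, 0, 0 and picks W; R would get 4.
Maximizing over 9, 2, 8, 4, R chooses A. Subgame-perfect outcome: (A, W) with payoffs (9, 9).

9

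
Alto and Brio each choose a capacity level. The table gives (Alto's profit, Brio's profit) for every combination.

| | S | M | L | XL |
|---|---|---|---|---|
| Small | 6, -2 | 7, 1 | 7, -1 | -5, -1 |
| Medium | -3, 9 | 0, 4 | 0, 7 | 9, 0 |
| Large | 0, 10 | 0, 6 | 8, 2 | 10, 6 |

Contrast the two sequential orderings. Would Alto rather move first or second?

If Alto leads: Brio's best replies are Small→M, Medium→S, Large→S; Alto's induced payoffs 7, -3, 0; outcome (Small, M), payoffs (7, 1).
If Brio leads: Alto's best replies are S→Small, M→Small, L→Large, XL→Large; Brio's induced payoffs -2, 1, 2, 6; outcome (Large, XL), payoffs (10, 6).
Alto gets 7 moving first and 10 moving second, so Alto prefers to move second.

second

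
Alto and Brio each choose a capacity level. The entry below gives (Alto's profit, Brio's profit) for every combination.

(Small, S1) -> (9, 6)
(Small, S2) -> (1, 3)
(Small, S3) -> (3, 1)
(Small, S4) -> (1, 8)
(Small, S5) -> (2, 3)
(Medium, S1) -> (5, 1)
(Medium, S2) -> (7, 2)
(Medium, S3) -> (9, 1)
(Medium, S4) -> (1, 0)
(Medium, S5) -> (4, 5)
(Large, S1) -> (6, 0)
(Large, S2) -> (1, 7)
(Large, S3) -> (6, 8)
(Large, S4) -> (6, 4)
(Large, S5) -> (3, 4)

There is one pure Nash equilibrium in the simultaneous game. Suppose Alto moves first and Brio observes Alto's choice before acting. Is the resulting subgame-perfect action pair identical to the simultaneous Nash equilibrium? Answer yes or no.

no

Work backward from Brio's decision.
- Small: Brio compares 6, 3, 1, 8, 3 and picks S4; Alto would get 1.
- Medium: Brio compares 1, 2, 1, 0, 5 and picks S5; Alto would get 4.
- Large: Brio compares 0, 7, 8, 4, 4 and picks S3; Alto would get 6.
Alto's induced payoffs are 1, 4, 6, so Alto commits to Large. Subgame-perfect outcome: (Large, S3) with payoffs (6, 8).
For the simultaneous game, intersect best replies.
Alto's best replies: S1→Small; S2→Medium; S3→Medium; S4→Large; S5→Medium.
Brio's best replies: Small→S4; Medium→S5; Large→S3.
The unique mutual best reply is (Medium, S5), giving (4, 5).
Sequential outcome (Large, S3) differs from the Nash profile (Medium, S5).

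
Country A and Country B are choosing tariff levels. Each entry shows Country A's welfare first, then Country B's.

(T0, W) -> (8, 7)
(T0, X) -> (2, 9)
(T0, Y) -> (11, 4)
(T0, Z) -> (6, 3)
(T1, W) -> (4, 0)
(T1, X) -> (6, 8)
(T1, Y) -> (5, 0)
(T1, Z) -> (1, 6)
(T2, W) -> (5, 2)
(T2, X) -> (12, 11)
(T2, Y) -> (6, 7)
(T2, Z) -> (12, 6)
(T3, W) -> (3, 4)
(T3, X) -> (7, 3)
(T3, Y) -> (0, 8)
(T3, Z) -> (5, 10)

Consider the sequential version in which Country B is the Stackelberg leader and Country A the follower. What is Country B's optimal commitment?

X

Country A best-responds to each possible Country B move:
- W: Country A compares 8, 4, 5, 3 and picks T0; Country B would get 7.
- X: Country A compares 2, 6, 12, 7 and picks T2; Country B would get 11.
- Y: Country A compares 11, 5, 6, 0 and picks T0; Country B would get 4.
- Z: Country A compares 6, 1, 12, 5 and picks T2; Country B would get 6.
Among 7, 11, 4, 6, the best is 11 at X. Subgame-perfect outcome: (T2, X) with payoffs (12, 11).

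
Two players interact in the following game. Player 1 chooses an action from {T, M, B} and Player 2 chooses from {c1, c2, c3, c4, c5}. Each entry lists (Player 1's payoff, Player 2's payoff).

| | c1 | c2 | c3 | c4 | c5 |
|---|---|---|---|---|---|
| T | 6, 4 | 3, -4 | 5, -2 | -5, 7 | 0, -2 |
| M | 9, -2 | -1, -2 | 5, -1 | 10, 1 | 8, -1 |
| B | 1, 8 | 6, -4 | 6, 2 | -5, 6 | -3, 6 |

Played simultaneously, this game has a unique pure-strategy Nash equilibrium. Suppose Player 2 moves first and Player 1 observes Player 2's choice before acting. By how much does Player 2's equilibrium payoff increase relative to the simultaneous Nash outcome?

Solve by backward induction (Player 2 leads).
- c1 → Player 1 plays M (best of 6, 9, 1); Player 2 gets -2.
- c2 → Player 1 plays B (best of 3, -1, 6); Player 2 gets -4.
- c3 → Player 1 plays B (best of 5, 5, 6); Player 2 gets 2.
- c4 → Player 1 plays M (best of -5, 10, -5); Player 2 gets 1.
- c5 → Player 1 plays M (best of 0, 8, -3); Player 2 gets -1.
Player 2's induced payoffs are -2, -4, 2, 1, -1, so Player 2 commits to c3. Subgame-perfect outcome: (B, c3) with payoffs (6, 2).
Now find the simultaneous Nash equilibrium.
Player 1's best replies: c1→M; c2→B; c3→B; c4→M; c5→M.
Player 2's best replies: T→c4; M→c4; B→c1.
Only (M, c4) has each player best-responding; Nash payoffs (10, 1).
Player 2's commitment gain: 2 − 1 = 1.

1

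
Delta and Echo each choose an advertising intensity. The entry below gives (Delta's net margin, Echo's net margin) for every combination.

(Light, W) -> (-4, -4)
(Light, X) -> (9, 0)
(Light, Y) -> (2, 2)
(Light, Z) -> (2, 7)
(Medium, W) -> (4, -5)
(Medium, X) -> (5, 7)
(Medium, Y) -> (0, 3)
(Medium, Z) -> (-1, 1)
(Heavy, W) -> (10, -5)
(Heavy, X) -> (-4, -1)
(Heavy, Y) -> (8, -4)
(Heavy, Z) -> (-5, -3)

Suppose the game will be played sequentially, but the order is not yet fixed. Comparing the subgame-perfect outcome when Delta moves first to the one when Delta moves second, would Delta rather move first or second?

If Delta leads: Echo's best replies are Light→Z, Medium→X, Heavy→X; Delta's induced payoffs 2, 5, -4; outcome (Medium, X), payoffs (5, 7).
If Echo leads: Delta's best replies are W→Heavy, X→Light, Y→Heavy, Z→Light; Echo's induced payoffs -5, 0, -4, 7; outcome (Light, Z), payoffs (2, 7).
Delta gets 5 moving first and 2 moving second, so Delta prefers to move first.

first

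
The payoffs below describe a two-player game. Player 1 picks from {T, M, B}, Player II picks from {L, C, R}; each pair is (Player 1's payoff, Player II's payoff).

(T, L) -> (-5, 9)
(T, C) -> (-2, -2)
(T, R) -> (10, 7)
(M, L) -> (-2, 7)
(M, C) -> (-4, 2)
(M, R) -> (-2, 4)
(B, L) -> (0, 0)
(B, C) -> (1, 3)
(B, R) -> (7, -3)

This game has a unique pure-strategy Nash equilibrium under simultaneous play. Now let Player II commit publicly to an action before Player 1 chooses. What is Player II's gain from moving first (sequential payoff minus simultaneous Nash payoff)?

Player 1 best-responds to each possible Player II move:
- L: Player 1 compares -5, -2, 0 and picks B; Player II would get 0.
- C: Player 1 compares -2, -4, 1 and picks B; Player II would get 3.
- R: Player 1 compares 10, -2, 7 and picks T; Player II would get 7.
Among 0, 3, 7, the best is 7 at R. Subgame-perfect outcome: (T, R) with payoffs (10, 7).
Under simultaneous play:
Player 1's best replies: L→B; C→B; R→T.
Player II's best replies: T→L; M→L; B→C.
The unique mutual best reply is (B, C), giving (1, 3).
Player II's commitment gain: 7 − 3 = 4.

4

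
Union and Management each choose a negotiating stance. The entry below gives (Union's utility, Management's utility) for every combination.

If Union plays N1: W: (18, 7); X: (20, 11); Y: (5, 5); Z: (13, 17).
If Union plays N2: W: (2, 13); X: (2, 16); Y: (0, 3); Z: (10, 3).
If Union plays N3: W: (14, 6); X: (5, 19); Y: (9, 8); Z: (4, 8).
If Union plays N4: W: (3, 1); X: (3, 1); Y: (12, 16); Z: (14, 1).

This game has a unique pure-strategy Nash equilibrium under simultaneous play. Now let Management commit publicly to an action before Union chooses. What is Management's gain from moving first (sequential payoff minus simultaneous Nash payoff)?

0

Backward induction with Management moving first.
- W: Union compares 18, 2, 14, 3 and picks N1; Management would get 7.
- X: Union compares 20, 2, 5, 3 and picks N1; Management would get 11.
- Y: Union compares 5, 0, 9, 12 and picks N4; Management would get 16.
- Z: Union compares 13, 10, 4, 14 and picks N4; Management would get 1.
Management's induced payoffs are 7, 11, 16, 1, so Management commits to Y. Subgame-perfect outcome: (N4, Y) with payoffs (12, 16).
Under simultaneous play:
Union's best replies: W→N1; X→N1; Y→N4; Z→N4.
Management's best replies: N1→Z; N2→X; N3→X; N4→Y.
The unique mutual best reply is (N4, Y), giving (12, 16).
Management's commitment gain: 16 − 16 = 0.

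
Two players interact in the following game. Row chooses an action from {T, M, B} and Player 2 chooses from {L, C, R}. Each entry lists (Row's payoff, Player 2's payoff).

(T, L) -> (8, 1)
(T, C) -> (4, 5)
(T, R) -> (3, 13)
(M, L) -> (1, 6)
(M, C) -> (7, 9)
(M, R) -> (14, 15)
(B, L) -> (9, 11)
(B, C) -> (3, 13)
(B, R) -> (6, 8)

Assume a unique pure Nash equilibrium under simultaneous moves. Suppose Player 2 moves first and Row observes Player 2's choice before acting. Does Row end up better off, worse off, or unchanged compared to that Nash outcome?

Solve by backward induction (Player 2 leads).
- L: Row compares 8, 1, 9 and picks B; Player 2 would get 11.
- C: Row compares 4, 7, 3 and picks M; Player 2 would get 9.
- R: Row compares 3, 14, 6 and picks M; Player 2 would get 15.
Among 11, 9, 15, the best is 15 at R. Subgame-perfect outcome: (M, R) with payoffs (14, 15).
Under simultaneous play:
Row's best replies: L→B; C→M; R→M.
Player 2's best replies: T→R; M→R; B→C.
Only (M, R) has each player best-responding; Nash payoffs (14, 15).
Row earns 14 sequentially versus 14 at the Nash outcome: unchanged.

unchanged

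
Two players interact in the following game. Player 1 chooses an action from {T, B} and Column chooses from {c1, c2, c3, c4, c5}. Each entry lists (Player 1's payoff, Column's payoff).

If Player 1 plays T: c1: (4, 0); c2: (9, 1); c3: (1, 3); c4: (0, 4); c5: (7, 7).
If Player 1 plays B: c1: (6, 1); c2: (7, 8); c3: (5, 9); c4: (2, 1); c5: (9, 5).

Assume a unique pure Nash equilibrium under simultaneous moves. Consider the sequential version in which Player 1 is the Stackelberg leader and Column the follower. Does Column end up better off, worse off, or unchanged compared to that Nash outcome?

worse off

Column best-responds to each possible Player 1 move:
- T: BR = c5, leader payoff 7.
- B: BR = c3, leader payoff 5.
Among 7, 5, the best is 7 at T. Subgame-perfect outcome: (T, c5) with payoffs (7, 7).
For the simultaneous game, intersect best replies.
Player 1's best replies: c1→B; c2→T; c3→B; c4→B; c5→B.
Column's best replies: T→c5; B→c3.
Only (B, c3) has each player best-responding; Nash payoffs (5, 9).
Column earns 7 sequentially versus 9 at the Nash outcome: worse off.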